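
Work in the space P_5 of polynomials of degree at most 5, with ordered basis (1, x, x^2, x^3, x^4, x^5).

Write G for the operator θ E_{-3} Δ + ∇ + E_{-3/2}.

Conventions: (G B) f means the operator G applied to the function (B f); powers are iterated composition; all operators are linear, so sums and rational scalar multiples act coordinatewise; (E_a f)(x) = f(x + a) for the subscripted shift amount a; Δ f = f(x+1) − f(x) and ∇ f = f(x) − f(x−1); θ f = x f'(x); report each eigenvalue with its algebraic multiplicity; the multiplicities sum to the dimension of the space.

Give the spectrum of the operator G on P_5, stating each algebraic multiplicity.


image of 1: 1
image of x: x - 1/2
image of x^2: x^2 + x + 5/4
image of x^3: x^3 + (9/2)x^2 - (45/4)x - 19/8
image of x^4: x^4 + 10x^3 - (105/2)x^2 + (133/2)x + 65/16
image of x^5: x^5 + (35/2)x^4 - (275/2)x^3 + (1425/4)x^2 - (4875/16)x - 211/32
the matrix is upper triangular; its diagonal is (1, 1, 1, 1, 1, 1)
for a triangular matrix the eigenvalues are the diagonal entries, with algebraic multiplicity their repetition count

λ = 1 (multiplicity 6)


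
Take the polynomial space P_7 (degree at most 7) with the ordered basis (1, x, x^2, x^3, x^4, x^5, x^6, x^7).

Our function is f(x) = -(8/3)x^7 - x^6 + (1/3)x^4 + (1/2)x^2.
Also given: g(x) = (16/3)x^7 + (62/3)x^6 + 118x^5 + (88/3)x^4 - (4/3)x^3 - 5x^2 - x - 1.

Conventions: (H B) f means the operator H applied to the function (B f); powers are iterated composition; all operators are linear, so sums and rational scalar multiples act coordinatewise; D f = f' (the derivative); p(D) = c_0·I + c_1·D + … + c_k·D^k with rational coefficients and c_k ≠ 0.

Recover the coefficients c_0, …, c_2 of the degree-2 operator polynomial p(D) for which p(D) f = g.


p(D) = -2·I − D − D^2, i.e. c_0 = -2, c_1 = -1, c_2 = -1

D^0 f = -(8/3)x^7 - x^6 + (1/3)x^4 + (1/2)x^2
D^1 f = -(56/3)x^6 - 6x^5 + (4/3)x^3 + x
D^2 f = -112x^5 - 30x^4 + 4x^2 + 1
matching coefficients of g against c_0 f + c_1 Df + … from the top degree down determines the c_i
solution: c_0 = -2, c_1 = -1, c_2 = -1


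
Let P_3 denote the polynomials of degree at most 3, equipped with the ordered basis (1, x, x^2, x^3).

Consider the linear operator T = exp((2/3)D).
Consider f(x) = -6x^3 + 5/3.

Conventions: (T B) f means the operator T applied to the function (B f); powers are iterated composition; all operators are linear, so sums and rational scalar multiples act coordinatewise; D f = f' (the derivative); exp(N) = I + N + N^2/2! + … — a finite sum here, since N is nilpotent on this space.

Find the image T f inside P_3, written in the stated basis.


the image equals g(x) = -6x^3 - 12x^2 - 8x - 1/9

order-1 term: -12x^2
order-2 term: -8x
order-3 term: -16/9
the series for exp((2/3)D) f terminates at order 3
exp((2/3)D) f = -6x^3 - 12x^2 - 8x - 1/9


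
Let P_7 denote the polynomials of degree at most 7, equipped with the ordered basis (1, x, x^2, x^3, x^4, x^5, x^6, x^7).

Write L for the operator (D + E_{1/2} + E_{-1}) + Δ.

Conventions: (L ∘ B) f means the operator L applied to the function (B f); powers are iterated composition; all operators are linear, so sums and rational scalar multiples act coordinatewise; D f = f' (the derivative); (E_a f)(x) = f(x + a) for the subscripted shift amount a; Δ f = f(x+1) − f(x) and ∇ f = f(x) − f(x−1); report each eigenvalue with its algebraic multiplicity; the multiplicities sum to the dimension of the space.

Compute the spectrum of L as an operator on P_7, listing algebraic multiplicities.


image of 1: 2
image of x: 2x + 3/2
image of x^2: 2x^2 + 3x + 9/4
image of x^3: 2x^3 + (9/2)x^2 + (27/4)x + 1/8
image of x^4: 2x^4 + 6x^3 + (27/2)x^2 + (1/2)x + 33/16
image of x^5: 2x^5 + (15/2)x^4 + (45/2)x^3 + (5/4)x^2 + (165/16)x + 1/32
image of x^6: 2x^6 + 9x^5 + (135/4)x^4 + (5/2)x^3 + (495/16)x^2 + (3/16)x + 129/64
image of x^7: 2x^7 + (21/2)x^6 + (189/4)x^5 + (35/8)x^4 + (1155/16)x^3 + (21/32)x^2 + (903/64)x + 1/128
the matrix is upper triangular; its diagonal is (2, 2, 2, 2, 2, 2, 2, 2)
for a triangular matrix the eigenvalues are the diagonal entries, with algebraic multiplicity their repetition count

λ = 2 (multiplicity 8)


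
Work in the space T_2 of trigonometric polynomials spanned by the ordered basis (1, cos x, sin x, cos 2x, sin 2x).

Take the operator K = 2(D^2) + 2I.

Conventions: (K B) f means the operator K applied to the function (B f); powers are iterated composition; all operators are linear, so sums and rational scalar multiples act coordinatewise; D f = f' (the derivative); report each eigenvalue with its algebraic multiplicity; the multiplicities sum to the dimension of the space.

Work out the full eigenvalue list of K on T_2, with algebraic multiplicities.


λ = -6 (multiplicity 2), λ = 0 (multiplicity 2), λ = 2 (multiplicity 1)

image of 1: 2
image of cos x: 0
image of sin x: 0
image of cos 2x: -6cos 2x
image of sin 2x: -6sin 2x
the matrix is diagonal; its diagonal is (2, 0, 0, -6, -6)
for a triangular matrix the eigenvalues are the diagonal entries, with algebraic multiplicity their repetition count


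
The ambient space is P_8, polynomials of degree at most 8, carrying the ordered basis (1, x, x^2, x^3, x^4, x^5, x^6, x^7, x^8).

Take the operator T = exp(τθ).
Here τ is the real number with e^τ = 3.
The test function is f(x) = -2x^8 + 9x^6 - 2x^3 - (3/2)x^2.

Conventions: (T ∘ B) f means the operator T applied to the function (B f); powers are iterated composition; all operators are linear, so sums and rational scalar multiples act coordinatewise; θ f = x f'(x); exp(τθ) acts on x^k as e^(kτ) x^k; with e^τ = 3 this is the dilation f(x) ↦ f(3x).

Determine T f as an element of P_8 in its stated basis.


the result is g(x) = -13122x^8 + 6561x^6 - 54x^3 - (27/2)x^2

exp(τθ) x^k = e^(kτ) x^k; with e^τ = 3 this sends x^k to 3^k x^k
x^2 ↦ 9 x^2
x^3 ↦ 27 x^3
x^6 ↦ 729 x^6
x^8 ↦ 6561 x^8
applying this coordinatewise to f: exp(τθ) f = -13122x^8 + 6561x^6 - 54x^3 - (27/2)x^2


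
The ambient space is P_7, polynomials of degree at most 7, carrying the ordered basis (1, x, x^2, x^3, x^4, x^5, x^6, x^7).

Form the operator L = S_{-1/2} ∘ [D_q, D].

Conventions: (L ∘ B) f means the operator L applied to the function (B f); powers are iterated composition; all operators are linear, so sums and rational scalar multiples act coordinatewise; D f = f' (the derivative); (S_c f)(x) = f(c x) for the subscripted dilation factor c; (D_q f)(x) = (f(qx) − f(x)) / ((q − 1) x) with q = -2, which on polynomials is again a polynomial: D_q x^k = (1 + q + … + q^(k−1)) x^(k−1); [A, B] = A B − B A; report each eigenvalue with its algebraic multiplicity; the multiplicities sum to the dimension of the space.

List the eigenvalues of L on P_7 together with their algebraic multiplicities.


image of 1: 0
image of x: 0
image of x^2: 3
image of x^3: (9/2)x
image of x^4: (27/4)x^2
image of x^5: (69/8)x^3
image of x^6: (171/16)x^4
image of x^7: (405/32)x^5
the matrix is upper triangular; its diagonal is (0, 0, 0, 0, 0, 0, 0, 0)
for a triangular matrix the eigenvalues are the diagonal entries, with algebraic multiplicity their repetition count

λ = 0 (multiplicity 8)


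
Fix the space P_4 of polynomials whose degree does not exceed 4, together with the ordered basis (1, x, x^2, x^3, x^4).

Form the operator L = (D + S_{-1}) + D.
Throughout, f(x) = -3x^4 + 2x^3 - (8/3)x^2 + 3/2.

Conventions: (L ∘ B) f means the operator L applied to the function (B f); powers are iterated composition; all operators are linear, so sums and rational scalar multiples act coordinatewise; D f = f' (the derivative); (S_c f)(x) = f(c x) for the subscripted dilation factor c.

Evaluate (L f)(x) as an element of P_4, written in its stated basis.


D f = -12x^3 + 6x^2 - (16/3)x
S_{-1} f = -3x^4 - 2x^3 - (8/3)x^2 + 3/2
(D + S_{-1}) f = -3x^4 - 14x^3 + (10/3)x^2 - (16/3)x + 3/2
D f = -12x^3 + 6x^2 - (16/3)x
((D + S_{-1}) + D) f = -3x^4 - 26x^3 + (28/3)x^2 - (32/3)x + 3/2

the result is g(x) = -3x^4 - 26x^3 + (28/3)x^2 - (32/3)x + 3/2


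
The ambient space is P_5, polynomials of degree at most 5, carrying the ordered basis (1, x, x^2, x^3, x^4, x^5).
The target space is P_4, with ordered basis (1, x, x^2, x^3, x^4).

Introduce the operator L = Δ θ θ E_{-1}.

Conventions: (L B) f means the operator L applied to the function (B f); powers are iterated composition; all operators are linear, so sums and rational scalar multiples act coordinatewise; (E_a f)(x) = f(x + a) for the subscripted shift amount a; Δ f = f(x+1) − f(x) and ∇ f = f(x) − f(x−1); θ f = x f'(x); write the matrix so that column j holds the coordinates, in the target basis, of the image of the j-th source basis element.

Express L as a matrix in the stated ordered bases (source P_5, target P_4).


the matrix is [[0, 1, 2, 0, 0, 0]; [0, 0, 8, 3, 4, -5]; [0, 0, 0, 27, -12, 40]; [0, 0, 0, 0, 64, -70]; [0, 0, 0, 0, 0, 125]] (rows listed top to bottom)

image of 1: 0
image of x: 1
image of x^2: 8x + 2
image of x^3: 27x^2 + 3x
image of x^4: 64x^3 - 12x^2 + 4x
image of x^5: 125x^4 - 70x^3 + 40x^2 - 5x
each image's coordinates form column j of the matrix


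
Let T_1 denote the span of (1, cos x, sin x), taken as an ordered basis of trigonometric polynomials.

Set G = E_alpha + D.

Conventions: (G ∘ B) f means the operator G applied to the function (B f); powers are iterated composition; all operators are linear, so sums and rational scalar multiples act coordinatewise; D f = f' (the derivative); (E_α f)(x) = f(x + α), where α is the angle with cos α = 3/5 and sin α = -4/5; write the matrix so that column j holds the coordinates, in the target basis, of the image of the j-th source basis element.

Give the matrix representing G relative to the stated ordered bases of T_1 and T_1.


image of 1: 1
image of cos x: (3/5)cos x - (1/5)sin x
image of sin x: (1/5)cos x + (3/5)sin x
each image's coordinates form column j of the matrix

the matrix is [[1, 0, 0]; [0, 3/5, 1/5]; [0, -1/5, 3/5]] (rows listed top to bottom)


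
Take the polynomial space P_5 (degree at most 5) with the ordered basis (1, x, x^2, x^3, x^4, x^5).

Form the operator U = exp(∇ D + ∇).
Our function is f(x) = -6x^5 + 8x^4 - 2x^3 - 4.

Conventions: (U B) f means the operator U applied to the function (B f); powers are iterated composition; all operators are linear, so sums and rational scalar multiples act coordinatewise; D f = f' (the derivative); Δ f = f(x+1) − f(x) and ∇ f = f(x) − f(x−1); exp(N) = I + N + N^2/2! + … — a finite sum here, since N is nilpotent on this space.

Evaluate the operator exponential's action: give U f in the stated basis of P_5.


g(x) = -6x^5 - 22x^4 - 90x^3 - 30x^2 - 98x + 50

order-1 term: -30x^4 - 28x^3 + 162x^2 - 160x + 52
order-2 term: -60x^3 - 132x^2 + 240x - 16
order-3 term: -60x^2 - 148x + 76
order-4 term: -30x - 52
order-5 term: -6
the series for exp(∇ D + ∇) f terminates at order 5
exp(∇ D + ∇) f = -6x^5 - 22x^4 - 90x^3 - 30x^2 - 98x + 50


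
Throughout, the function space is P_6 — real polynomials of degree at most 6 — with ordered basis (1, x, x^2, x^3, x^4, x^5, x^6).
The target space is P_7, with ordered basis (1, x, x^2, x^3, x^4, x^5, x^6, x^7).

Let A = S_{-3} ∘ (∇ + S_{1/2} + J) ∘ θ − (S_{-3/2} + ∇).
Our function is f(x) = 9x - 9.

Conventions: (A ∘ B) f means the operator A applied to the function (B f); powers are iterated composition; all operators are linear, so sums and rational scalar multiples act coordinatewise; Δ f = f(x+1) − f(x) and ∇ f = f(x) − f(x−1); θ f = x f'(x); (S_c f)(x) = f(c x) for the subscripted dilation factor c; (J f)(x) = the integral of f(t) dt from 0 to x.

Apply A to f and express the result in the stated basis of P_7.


θ f = 9x
∇ θ f = 9
S_{1/2} θ f = (9/2)x
J θ f = (9/2)x^2
(∇ + S_{1/2} + J) θ f = (9/2)x^2 + (9/2)x + 9
S_{-3} (∇ + S_{1/2} + J) θ f = (81/2)x^2 - (27/2)x + 9
S_{-3/2} f = -(27/2)x - 9
∇ f = 9
(S_{-3/2} + ∇) f = -(27/2)x
(-(S_{-3/2} + ∇)) f = (27/2)x
(S_{-3} ∘ (∇ + S_{1/2} + J) ∘ θ − (S_{-3/2} + ∇)) f = (81/2)x^2 + 9

the image equals g(x) = (81/2)x^2 + 9


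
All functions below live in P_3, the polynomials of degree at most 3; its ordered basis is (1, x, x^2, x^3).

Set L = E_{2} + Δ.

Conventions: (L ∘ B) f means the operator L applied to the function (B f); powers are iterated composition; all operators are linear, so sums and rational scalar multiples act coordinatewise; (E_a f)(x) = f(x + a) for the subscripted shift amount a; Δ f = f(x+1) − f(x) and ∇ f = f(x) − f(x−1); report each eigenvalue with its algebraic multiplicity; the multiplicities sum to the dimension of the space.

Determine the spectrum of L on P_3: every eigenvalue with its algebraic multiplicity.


λ = 1 (multiplicity 4)

image of 1: 1
image of x: x + 3
image of x^2: x^2 + 6x + 5
image of x^3: x^3 + 9x^2 + 15x + 9
the matrix is upper triangular; its diagonal is (1, 1, 1, 1)
for a triangular matrix the eigenvalues are the diagonal entries, with algebraic multiplicity their repetition count


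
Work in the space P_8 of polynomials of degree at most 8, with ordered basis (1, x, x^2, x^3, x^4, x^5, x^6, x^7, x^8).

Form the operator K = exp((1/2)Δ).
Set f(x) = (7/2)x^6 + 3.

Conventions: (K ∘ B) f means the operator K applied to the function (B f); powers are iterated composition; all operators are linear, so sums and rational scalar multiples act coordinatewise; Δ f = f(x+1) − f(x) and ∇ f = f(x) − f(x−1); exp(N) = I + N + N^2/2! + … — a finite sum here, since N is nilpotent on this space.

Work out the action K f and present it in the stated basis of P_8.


the result is g(x) = (7/2)x^6 + (21/2)x^5 + (315/8)x^4 + (385/4)x^3 + (5145/32)x^2 + (5397/32)x + 11157/128

order-1 term: (21/2)x^5 + (105/4)x^4 + 35x^3 + (105/4)x^2 + (21/2)x + 7/4
order-2 term: (105/8)x^4 + (105/2)x^3 + (735/8)x^2 + (315/4)x + 217/8
order-3 term: (35/4)x^3 + (315/8)x^2 + (525/8)x + 315/8
order-4 term: (105/32)x^2 + (105/8)x + 455/32
order-5 term: (21/32)x + 105/64
order-6 term: 7/128
the series for exp((1/2)Δ) f terminates at order 6
exp((1/2)Δ) f = (7/2)x^6 + (21/2)x^5 + (315/8)x^4 + (385/4)x^3 + (5145/32)x^2 + (5397/32)x + 11157/128


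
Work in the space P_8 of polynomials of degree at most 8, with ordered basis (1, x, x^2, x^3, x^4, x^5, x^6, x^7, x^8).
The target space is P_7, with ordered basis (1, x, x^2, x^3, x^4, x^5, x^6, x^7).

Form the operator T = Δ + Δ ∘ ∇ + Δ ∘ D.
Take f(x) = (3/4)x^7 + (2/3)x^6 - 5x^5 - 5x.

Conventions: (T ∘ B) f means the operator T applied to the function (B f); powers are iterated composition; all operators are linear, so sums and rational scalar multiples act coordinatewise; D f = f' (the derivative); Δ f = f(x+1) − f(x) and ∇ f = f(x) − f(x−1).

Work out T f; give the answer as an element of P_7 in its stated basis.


Δ f = (21/4)x^6 + (79/4)x^5 + (45/4)x^4 - (125/12)x^3 - (97/4)x^2 - (63/4)x - 103/12
∇ f = (21/4)x^6 - (47/4)x^5 - (35/4)x^4 + (445/12)x^3 - (177/4)x^2 + (95/4)x - 119/12
Δ ∇ f = (63/2)x^5 + 20x^4 - (95/2)x^3 + 20x^2 - (79/2)x + 4/3
D f = (21/4)x^6 + 4x^5 - 25x^4 - 5
Δ D f = (63/2)x^5 + (395/4)x^4 + 45x^3 - (125/4)x^2 - (97/2)x - 63/4
(Δ + Δ ∘ ∇ + Δ ∘ D) f = (21/4)x^6 + (331/4)x^5 + 130x^4 - (155/12)x^3 - (71/2)x^2 - (415/4)x - 23

g(x) = (21/4)x^6 + (331/4)x^5 + 130x^4 - (155/12)x^3 - (71/2)x^2 - (415/4)x - 23


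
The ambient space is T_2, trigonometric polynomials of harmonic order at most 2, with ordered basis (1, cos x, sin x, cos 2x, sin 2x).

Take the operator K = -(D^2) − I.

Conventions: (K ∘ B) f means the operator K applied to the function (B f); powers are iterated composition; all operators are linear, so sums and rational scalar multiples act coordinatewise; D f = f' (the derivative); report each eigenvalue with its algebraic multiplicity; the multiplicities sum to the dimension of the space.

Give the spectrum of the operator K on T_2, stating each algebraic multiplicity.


image of 1: -1
image of cos x: 0
image of sin x: 0
image of cos 2x: 3cos 2x
image of sin 2x: 3sin 2x
the matrix is diagonal; its diagonal is (-1, 0, 0, 3, 3)
for a triangular matrix the eigenvalues are the diagonal entries, with algebraic multiplicity their repetition count

λ = -1 (multiplicity 1), λ = 0 (multiplicity 2), λ = 3 (multiplicity 2)


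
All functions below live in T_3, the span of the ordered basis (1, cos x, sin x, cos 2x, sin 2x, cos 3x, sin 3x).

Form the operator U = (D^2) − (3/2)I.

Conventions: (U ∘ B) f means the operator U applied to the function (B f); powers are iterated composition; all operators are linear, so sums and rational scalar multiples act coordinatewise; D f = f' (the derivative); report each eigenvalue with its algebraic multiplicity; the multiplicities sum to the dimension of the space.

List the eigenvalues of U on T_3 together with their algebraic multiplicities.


λ = -21/2 (multiplicity 2), λ = -11/2 (multiplicity 2), λ = -5/2 (multiplicity 2), λ = -3/2 (multiplicity 1)

image of 1: -3/2
image of cos x: -(5/2)cos x
image of sin x: -(5/2)sin x
image of cos 2x: -(11/2)cos 2x
image of sin 2x: -(11/2)sin 2x
image of cos 3x: -(21/2)cos 3x
image of sin 3x: -(21/2)sin 3x
the matrix is diagonal; its diagonal is (-3/2, -5/2, -5/2, -11/2, -11/2, -21/2, -21/2)
for a triangular matrix the eigenvalues are the diagonal entries, with algebraic multiplicity their repetition count


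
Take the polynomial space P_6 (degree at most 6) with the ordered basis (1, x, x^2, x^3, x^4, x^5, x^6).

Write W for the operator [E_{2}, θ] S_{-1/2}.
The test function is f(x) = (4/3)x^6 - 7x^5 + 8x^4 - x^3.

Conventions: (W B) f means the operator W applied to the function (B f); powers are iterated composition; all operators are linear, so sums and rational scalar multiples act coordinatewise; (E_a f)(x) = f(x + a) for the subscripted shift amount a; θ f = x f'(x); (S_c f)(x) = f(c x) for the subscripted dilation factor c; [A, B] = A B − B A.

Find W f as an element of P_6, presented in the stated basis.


the result is g(x) = (1/4)x^5 + (75/16)x^4 + (63/2)x^3 + (389/4)x^2 + 141x + 78

S_{-1/2} f = (1/48)x^6 + (7/32)x^5 + (1/2)x^4 + (1/8)x^3
θ S_{-1/2} f = (1/8)x^6 + (35/32)x^5 + 2x^4 + (3/8)x^3
E_{2} θ S_{-1/2} f = (1/8)x^6 + (83/32)x^5 + (327/16)x^4 + (641/8)x^3 + (671/4)x^2 + 180x + 78
E_{2} S_{-1/2} f = (1/48)x^6 + (15/32)x^5 + (63/16)x^4 + (389/24)x^3 + (141/4)x^2 + 39x + 52/3
θ E_{2} S_{-1/2} f = (1/8)x^6 + (75/32)x^5 + (63/4)x^4 + (389/8)x^3 + (141/2)x^2 + 39x
[E_{2}, θ] S_{-1/2} f = (1/4)x^5 + (75/16)x^4 + (63/2)x^3 + (389/4)x^2 + 141x + 78


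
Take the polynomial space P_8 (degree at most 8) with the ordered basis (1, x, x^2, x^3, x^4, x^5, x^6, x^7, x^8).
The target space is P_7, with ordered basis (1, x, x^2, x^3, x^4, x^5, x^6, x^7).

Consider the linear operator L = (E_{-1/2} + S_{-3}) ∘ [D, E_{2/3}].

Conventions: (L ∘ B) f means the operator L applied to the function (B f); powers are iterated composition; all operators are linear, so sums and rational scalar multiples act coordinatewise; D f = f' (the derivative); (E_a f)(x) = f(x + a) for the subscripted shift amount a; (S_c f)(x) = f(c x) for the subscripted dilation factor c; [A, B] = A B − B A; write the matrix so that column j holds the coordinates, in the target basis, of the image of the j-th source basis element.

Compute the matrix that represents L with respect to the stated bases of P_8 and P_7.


the matrix is [[0, 0, 0, 0, 0, 0, 0, 0, 0]; [0, 0, 0, 0, 0, 0, 0, 0, 0]; [0, 0, 0, 0, 0, 0, 0, 0, 0]; [0, 0, 0, 0, 0, 0, 0, 0, 0]; [0, 0, 0, 0, 0, 0, 0, 0, 0]; [0, 0, 0, 0, 0, 0, 0, 0, 0]; [0, 0, 0, 0, 0, 0, 0, 0, 0]; [0, 0, 0, 0, 0, 0, 0, 0, 0]] (rows listed top to bottom)

image of 1: 0
image of x: 0
image of x^2: 0
image of x^3: 0
image of x^4: 0
image of x^5: 0
image of x^6: 0
image of x^7: 0
image of x^8: 0
each image's coordinates form column j of the matrix


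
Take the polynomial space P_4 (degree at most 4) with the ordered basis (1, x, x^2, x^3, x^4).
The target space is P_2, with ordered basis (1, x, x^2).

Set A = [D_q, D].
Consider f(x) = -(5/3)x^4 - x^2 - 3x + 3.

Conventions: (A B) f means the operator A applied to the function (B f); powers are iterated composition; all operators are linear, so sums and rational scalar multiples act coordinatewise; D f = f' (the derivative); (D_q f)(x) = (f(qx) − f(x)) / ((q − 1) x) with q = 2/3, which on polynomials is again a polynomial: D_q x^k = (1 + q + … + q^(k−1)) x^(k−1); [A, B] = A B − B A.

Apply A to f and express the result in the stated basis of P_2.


the result is g(x) = -(55/27)x^2 - 1/3

D f = -(20/3)x^3 - 2x - 3
D_q D f = -(380/27)x^2 - 2
D_q f = -(325/81)x^3 - (5/3)x - 3
D D_q f = -(325/27)x^2 - 5/3
[D_q, D] f = -(55/27)x^2 - 1/3


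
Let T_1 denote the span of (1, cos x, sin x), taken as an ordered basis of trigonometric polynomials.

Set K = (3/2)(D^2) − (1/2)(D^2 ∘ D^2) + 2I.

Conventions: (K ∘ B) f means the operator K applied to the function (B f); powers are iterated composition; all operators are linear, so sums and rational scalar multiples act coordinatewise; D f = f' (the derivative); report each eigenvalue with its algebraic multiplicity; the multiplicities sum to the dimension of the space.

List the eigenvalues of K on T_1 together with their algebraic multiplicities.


image of 1: 2
image of cos x: 0
image of sin x: 0
the matrix is diagonal; its diagonal is (2, 0, 0)
for a triangular matrix the eigenvalues are the diagonal entries, with algebraic multiplicity their repetition count

λ = 0 (multiplicity 2), λ = 2 (multiplicity 1)


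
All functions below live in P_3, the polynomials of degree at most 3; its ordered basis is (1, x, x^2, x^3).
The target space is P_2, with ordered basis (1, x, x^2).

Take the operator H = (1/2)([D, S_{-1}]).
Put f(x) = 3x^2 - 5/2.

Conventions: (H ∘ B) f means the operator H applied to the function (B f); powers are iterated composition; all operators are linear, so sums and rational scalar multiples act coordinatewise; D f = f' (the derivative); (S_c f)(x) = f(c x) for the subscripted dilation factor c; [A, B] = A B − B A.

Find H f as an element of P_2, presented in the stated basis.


S_{-1} f = 3x^2 - 5/2
D S_{-1} f = 6x
D f = 6x
S_{-1} D f = -6x
[D, S_{-1}] f = 12x
((1/2)([D, S_{-1}])) f = 6x

the result is g(x) = 6x


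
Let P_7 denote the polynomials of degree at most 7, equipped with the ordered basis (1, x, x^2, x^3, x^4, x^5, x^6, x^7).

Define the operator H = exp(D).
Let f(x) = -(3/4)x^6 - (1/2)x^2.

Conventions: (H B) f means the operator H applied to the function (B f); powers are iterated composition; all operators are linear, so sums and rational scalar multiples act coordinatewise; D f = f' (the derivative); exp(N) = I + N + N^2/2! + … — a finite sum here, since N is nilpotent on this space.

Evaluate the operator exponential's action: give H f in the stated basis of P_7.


the image equals g(x) = -(3/4)x^6 - (9/2)x^5 - (45/4)x^4 - 15x^3 - (47/4)x^2 - (11/2)x - 5/4

order-1 term: -(9/2)x^5 - x
order-2 term: -(45/4)x^4 - 1/2
order-3 term: -15x^3
order-4 term: -(45/4)x^2
order-5 term: -(9/2)x
order-6 term: -3/4
the series for exp(D) f terminates at order 6
exp(D) f = -(3/4)x^6 - (9/2)x^5 - (45/4)x^4 - 15x^3 - (47/4)x^2 - (11/2)x - 5/4


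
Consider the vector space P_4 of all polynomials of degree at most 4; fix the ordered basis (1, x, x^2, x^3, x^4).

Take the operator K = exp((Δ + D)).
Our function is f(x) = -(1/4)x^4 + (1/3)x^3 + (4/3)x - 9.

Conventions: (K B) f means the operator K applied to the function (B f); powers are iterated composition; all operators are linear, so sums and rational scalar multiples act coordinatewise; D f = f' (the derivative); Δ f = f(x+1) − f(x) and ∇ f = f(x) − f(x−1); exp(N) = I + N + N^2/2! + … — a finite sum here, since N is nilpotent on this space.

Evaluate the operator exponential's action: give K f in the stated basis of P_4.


the result is g(x) = -(1/4)x^4 - (5/3)x^3 - (11/2)x^2 - (26/3)x - 43/3

order-1 term: -2x^3 + (1/2)x^2 + 11/4
order-2 term: -6x^2 - 2x - 3/4
order-3 term: -8x - 10/3
order-4 term: -4
the series for exp((Δ + D)) f terminates at order 4
exp((Δ + D)) f = -(1/4)x^4 - (5/3)x^3 - (11/2)x^2 - (26/3)x - 43/3


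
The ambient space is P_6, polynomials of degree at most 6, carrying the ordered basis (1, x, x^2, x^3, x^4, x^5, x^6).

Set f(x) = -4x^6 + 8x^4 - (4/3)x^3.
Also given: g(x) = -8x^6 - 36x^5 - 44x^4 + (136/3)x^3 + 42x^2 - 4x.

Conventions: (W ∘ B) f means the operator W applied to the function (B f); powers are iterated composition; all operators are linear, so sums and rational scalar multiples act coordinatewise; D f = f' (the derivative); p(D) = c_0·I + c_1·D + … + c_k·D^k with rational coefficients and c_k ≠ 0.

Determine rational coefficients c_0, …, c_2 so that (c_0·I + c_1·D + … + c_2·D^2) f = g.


D^0 f = -4x^6 + 8x^4 - (4/3)x^3
D^1 f = -24x^5 + 32x^3 - 4x^2
D^2 f = -120x^4 + 96x^2 - 8x
matching coefficients of g against c_0 f + c_1 Df + … from the top degree down determines the c_i
solution: c_0 = 2, c_1 = 3/2, c_2 = 1/2

c_0 = 2, c_1 = 3/2, c_2 = 1/2


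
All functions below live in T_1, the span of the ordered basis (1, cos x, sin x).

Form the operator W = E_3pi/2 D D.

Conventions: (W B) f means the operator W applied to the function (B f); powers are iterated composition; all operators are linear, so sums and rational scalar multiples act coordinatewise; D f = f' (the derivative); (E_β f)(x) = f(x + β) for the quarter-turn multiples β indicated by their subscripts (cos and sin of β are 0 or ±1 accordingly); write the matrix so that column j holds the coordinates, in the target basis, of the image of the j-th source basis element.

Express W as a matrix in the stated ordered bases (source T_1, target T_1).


image of 1: 0
image of cos x: -sin x
image of sin x: cos x
each image's coordinates form column j of the matrix

the matrix is [[0, 0, 0]; [0, 0, 1]; [0, -1, 0]] (rows listed top to bottom)


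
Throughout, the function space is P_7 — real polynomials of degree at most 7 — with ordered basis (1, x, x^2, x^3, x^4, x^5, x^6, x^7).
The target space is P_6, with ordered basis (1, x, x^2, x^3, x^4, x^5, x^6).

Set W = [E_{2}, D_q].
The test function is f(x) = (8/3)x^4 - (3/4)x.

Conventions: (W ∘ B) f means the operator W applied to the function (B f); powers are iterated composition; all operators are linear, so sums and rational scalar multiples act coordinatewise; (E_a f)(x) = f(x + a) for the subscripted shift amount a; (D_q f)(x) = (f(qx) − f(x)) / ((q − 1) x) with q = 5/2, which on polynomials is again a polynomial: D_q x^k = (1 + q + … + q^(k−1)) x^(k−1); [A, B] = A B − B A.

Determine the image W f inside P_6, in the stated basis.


the result is g(x) = 198x^2 + 588x + 456

D_q f = (203/3)x^3 - 3/4
E_{2} D_q f = (203/3)x^3 + 406x^2 + 812x + 6487/12
E_{2} f = (8/3)x^4 + (64/3)x^3 + 64x^2 + (1015/12)x + 247/6
D_q E_{2} f = (203/3)x^3 + 208x^2 + 224x + 1015/12
[E_{2}, D_q] f = 198x^2 + 588x + 456


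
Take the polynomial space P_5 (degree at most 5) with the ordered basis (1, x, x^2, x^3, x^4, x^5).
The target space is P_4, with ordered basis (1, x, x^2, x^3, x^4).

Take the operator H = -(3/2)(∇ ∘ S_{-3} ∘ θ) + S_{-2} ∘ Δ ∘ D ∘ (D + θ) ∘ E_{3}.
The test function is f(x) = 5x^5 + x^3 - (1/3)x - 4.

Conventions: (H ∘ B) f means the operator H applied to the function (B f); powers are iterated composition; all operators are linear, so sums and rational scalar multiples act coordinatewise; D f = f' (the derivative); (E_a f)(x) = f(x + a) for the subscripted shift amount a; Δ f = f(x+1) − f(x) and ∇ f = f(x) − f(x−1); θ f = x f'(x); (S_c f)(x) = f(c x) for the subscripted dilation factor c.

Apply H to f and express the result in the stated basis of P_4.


θ f = 25x^5 + 3x^3 - (1/3)x
S_{-3} θ f = -6075x^5 - 81x^3 + x
∇ S_{-3} θ f = -30375x^4 + 60750x^3 - 60993x^2 + 30618x - 6155
(-(3/2)(∇ ∘ S_{-3} ∘ θ)) f = (91125/2)x^4 - 91125x^3 + (182979/2)x^2 - 45927x + 18465/2
E_{3} f = 5x^5 + 75x^4 + 451x^3 + 1359x^2 + (6155/3)x + 1237
D E_{3} f = 25x^4 + 300x^3 + 1353x^2 + 2718x + 6155/3
θ E_{3} f = 25x^5 + 300x^4 + 1353x^3 + 2718x^2 + (6155/3)x
(D + θ) E_{3} f = 25x^5 + 325x^4 + 1653x^3 + 4071x^2 + (14309/3)x + 6155/3
D (D + θ) E_{3} f = 125x^4 + 1300x^3 + 4959x^2 + 8142x + 14309/3
Δ D (D + θ) E_{3} f = 500x^3 + 4650x^2 + 14318x + 14526
S_{-2} (Δ ∘ D ∘ (D + θ) ∘ E_{3}) f = -4000x^3 + 18600x^2 - 28636x + 14526
(-(3/2)(∇ ∘ S_{-3} ∘ θ) + S_{-2} ∘ Δ ∘ D ∘ (D + θ) ∘ E_{3}) f = (91125/2)x^4 - 95125x^3 + (220179/2)x^2 - 74563x + 47517/2

the result is g(x) = (91125/2)x^4 - 95125x^3 + (220179/2)x^2 - 74563x + 47517/2


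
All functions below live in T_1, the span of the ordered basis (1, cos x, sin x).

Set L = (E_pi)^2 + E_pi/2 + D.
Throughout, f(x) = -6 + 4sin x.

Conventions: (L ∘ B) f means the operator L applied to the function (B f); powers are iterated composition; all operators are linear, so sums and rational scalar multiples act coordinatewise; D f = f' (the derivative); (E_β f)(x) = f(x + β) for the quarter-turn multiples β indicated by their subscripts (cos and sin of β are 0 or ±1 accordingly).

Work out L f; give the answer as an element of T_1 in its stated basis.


the image equals g(x) = -12 + 8cos x + 4sin x

E_pi f = -6 - 4sin x
E_pi E_pi f = -6 + 4sin x
E_pi/2 f = -6 + 4cos x
D f = 4cos x
((E_pi)^2 + E_pi/2 + D) f = -12 + 8cos x + 4sin x


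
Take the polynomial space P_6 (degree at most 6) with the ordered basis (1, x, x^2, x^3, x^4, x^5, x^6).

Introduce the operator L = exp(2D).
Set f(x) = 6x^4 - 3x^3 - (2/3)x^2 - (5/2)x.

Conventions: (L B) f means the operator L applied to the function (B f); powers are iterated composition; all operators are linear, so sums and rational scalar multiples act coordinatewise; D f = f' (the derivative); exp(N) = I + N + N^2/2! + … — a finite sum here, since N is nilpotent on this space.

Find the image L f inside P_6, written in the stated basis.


the image equals g(x) = 6x^4 + 45x^3 + (376/3)x^2 + (905/6)x + 193/3

order-1 term: 48x^3 - 18x^2 - (8/3)x - 5
order-2 term: 144x^2 - 36x - 8/3
order-3 term: 192x - 24
order-4 term: 96
the series for exp(2D) f terminates at order 4
exp(2D) f = 6x^4 + 45x^3 + (376/3)x^2 + (905/6)x + 193/3


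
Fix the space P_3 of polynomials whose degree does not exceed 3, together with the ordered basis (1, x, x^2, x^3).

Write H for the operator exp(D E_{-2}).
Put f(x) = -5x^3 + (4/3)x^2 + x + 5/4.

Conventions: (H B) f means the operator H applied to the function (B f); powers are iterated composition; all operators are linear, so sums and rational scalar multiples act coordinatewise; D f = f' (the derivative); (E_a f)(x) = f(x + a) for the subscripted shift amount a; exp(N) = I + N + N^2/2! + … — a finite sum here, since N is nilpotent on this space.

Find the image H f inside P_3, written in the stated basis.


order-1 term: -15x^2 + (188/3)x - 193/3
order-2 term: -15x + 184/3
order-3 term: -5
the series for exp(D E_{-2}) f terminates at order 3
exp(D E_{-2}) f = -5x^3 - (41/3)x^2 + (146/3)x - 27/4

the result is g(x) = -5x^3 - (41/3)x^2 + (146/3)x - 27/4


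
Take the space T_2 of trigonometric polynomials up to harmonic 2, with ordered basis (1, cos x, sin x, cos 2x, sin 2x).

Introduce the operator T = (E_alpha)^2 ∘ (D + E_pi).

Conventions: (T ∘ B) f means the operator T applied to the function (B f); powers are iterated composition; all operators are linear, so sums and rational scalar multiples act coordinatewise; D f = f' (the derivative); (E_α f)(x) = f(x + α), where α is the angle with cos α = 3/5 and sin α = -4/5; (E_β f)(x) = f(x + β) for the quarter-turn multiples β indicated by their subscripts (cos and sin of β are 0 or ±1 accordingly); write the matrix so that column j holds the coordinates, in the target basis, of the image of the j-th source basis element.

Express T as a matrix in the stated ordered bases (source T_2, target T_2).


image of 1: 1
image of cos x: (31/25)cos x - (17/25)sin x
image of sin x: (17/25)cos x + (31/25)sin x
image of cos 2x: -(1199/625)cos 2x + (718/625)sin 2x
image of sin 2x: -(718/625)cos 2x - (1199/625)sin 2x
each image's coordinates form column j of the matrix

the matrix is [[1, 0, 0, 0, 0]; [0, 31/25, 17/25, 0, 0]; [0, -17/25, 31/25, 0, 0]; [0, 0, 0, -1199/625, -718/625]; [0, 0, 0, 718/625, -1199/625]] (rows listed top to bottom)


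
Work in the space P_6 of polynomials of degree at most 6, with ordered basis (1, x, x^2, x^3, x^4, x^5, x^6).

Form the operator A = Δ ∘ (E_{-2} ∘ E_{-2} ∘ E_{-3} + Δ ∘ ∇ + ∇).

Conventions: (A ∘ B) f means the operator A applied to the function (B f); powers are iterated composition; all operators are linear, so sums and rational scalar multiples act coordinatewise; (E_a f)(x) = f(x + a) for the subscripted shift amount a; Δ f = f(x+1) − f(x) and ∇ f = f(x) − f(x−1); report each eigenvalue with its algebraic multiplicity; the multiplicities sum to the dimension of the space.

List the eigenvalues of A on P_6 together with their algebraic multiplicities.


λ = 0 (multiplicity 7)

image of 1: 0
image of x: 1
image of x^2: 2x - 11
image of x^3: 3x^2 - 33x + 133
image of x^4: 4x^3 - 66x^2 + 532x - 1091
image of x^5: 5x^4 - 110x^3 + 1330x^2 - 5455x + 9061
image of x^6: 6x^5 - 165x^4 + 2660x^3 - 16365x^2 + 54366x - 70931
the matrix is upper triangular; its diagonal is (0, 0, 0, 0, 0, 0, 0)
for a triangular matrix the eigenvalues are the diagonal entries, with algebraic multiplicity their repetition count


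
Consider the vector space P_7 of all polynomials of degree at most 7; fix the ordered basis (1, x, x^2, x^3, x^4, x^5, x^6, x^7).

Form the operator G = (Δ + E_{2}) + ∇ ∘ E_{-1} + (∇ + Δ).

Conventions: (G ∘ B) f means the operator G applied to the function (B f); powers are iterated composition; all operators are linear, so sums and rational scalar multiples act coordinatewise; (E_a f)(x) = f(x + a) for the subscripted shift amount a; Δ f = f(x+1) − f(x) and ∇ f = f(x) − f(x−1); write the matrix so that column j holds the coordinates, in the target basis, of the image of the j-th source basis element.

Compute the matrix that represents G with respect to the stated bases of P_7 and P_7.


image of 1: 1
image of x: x + 6
image of x^2: x^2 + 12x + 2
image of x^3: x^3 + 18x^2 + 6x + 18
image of x^4: x^4 + 24x^3 + 12x^2 + 72x + 2
image of x^5: x^5 + 30x^4 + 20x^3 + 180x^2 + 10x + 66
image of x^6: x^6 + 36x^5 + 30x^4 + 360x^3 + 30x^2 + 396x + 2
image of x^7: x^7 + 42x^6 + 42x^5 + 630x^4 + 70x^3 + 1386x^2 + 14x + 258
each image's coordinates form column j of the matrix

the matrix is [[1, 6, 2, 18, 2, 66, 2, 258]; [0, 1, 12, 6, 72, 10, 396, 14]; [0, 0, 1, 18, 12, 180, 30, 1386]; [0, 0, 0, 1, 24, 20, 360, 70]; [0, 0, 0, 0, 1, 30, 30, 630]; [0, 0, 0, 0, 0, 1, 36, 42]; [0, 0, 0, 0, 0, 0, 1, 42]; [0, 0, 0, 0, 0, 0, 0, 1]] (rows listed top to bottom)


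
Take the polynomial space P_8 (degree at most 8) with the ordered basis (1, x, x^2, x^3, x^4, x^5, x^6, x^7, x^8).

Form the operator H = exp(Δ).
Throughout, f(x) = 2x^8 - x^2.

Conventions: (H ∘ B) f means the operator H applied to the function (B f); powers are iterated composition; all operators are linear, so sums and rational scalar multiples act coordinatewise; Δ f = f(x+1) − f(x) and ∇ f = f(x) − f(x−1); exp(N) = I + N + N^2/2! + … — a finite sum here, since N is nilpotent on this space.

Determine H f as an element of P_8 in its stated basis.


the image equals g(x) = 2x^8 + 16x^7 + 112x^6 + 560x^5 + 2100x^4 + 5824x^3 + 11367x^2 + 14030x + 8278

order-1 term: 16x^7 + 56x^6 + 112x^5 + 140x^4 + 112x^3 + 56x^2 + 14x + 1
order-2 term: 56x^6 + 336x^5 + 980x^4 + 1680x^3 + 1736x^2 + 1008x + 253
order-3 term: 112x^5 + 840x^4 + 2800x^3 + 5040x^2 + 4816x + 1932
order-4 term: 140x^4 + 1120x^3 + 3640x^2 + 5600x + 3402
order-5 term: 112x^3 + 840x^2 + 2240x + 2100
order-6 term: 56x^2 + 336x + 532
order-7 term: 16x + 56
order-8 term: 2
the series for exp(Δ) f terminates at order 8
exp(Δ) f = 2x^8 + 16x^7 + 112x^6 + 560x^5 + 2100x^4 + 5824x^3 + 11367x^2 + 14030x + 8278


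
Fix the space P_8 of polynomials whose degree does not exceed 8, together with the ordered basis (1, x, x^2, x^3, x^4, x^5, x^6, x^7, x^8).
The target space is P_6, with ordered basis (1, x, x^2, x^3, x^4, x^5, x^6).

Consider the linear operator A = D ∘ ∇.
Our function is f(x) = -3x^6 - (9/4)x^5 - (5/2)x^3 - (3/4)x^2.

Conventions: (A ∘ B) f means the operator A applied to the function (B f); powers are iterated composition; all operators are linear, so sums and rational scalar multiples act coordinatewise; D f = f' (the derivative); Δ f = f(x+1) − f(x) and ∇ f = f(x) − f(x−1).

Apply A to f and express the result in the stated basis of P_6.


g(x) = -90x^4 + 135x^3 - (225/2)x^2 + 30x - 3/4

∇ f = -18x^5 + (135/4)x^4 - (75/2)x^3 + 15x^2 - (3/4)x - 1
D ∇ f = -90x^4 + 135x^3 - (225/2)x^2 + 30x - 3/4


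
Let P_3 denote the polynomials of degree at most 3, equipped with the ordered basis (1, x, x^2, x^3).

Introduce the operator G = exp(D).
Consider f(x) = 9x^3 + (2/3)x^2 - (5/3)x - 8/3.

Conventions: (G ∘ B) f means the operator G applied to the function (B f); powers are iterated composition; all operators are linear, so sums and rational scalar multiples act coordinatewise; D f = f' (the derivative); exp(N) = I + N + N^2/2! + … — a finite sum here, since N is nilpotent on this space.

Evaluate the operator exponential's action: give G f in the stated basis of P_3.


order-1 term: 27x^2 + (4/3)x - 5/3
order-2 term: 27x + 2/3
order-3 term: 9
the series for exp(D) f terminates at order 3
exp(D) f = 9x^3 + (83/3)x^2 + (80/3)x + 16/3

the result is g(x) = 9x^3 + (83/3)x^2 + (80/3)x + 16/3


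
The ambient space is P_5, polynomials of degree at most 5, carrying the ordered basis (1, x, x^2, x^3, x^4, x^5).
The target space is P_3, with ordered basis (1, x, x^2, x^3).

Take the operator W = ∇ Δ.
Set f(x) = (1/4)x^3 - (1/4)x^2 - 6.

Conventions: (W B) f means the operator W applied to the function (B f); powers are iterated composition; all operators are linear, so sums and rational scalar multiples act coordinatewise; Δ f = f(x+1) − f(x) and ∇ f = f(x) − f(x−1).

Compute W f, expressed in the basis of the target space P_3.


Δ f = (3/4)x^2 + (1/4)x
∇ Δ f = (3/2)x - 1/2

the image equals g(x) = (3/2)x - 1/2


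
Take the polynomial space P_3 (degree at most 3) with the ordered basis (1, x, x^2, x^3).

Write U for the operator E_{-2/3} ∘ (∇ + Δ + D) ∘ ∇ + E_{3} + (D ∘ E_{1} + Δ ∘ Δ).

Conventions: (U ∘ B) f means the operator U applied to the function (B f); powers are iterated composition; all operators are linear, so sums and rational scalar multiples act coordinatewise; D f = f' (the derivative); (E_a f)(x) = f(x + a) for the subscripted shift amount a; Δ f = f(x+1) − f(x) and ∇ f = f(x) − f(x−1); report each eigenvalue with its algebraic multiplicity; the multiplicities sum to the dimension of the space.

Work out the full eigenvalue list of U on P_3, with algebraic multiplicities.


image of 1: 1
image of x: x + 4
image of x^2: x^2 + 8x + 19
image of x^3: x^3 + 12x^2 + 57x + 15
the matrix is upper triangular; its diagonal is (1, 1, 1, 1)
for a triangular matrix the eigenvalues are the diagonal entries, with algebraic multiplicity their repetition count

λ = 1 (multiplicity 4)


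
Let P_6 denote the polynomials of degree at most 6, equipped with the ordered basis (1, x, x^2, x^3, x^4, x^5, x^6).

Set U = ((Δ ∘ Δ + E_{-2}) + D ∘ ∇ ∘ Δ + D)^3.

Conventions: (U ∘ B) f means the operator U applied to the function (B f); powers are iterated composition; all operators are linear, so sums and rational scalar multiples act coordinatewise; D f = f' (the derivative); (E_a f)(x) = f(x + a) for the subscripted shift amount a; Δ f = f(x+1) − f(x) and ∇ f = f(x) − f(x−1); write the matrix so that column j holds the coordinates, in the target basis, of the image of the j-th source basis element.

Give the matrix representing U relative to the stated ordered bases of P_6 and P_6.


the matrix is [[1, -3, 24, -102, 858, -2436, 30750]; [0, 1, -6, 72, -408, 4290, -14616]; [0, 0, 1, -9, 144, -1020, 12870]; [0, 0, 0, 1, -12, 240, -2040]; [0, 0, 0, 0, 1, -15, 360]; [0, 0, 0, 0, 0, 1, -18]; [0, 0, 0, 0, 0, 0, 1]] (rows listed top to bottom)

image of 1: 1
image of x: x - 3
image of x^2: x^2 - 6x + 24
image of x^3: x^3 - 9x^2 + 72x - 102
image of x^4: x^4 - 12x^3 + 144x^2 - 408x + 858
image of x^5: x^5 - 15x^4 + 240x^3 - 1020x^2 + 4290x - 2436
image of x^6: x^6 - 18x^5 + 360x^4 - 2040x^3 + 12870x^2 - 14616x + 30750
each image's coordinates form column j of the matrix
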